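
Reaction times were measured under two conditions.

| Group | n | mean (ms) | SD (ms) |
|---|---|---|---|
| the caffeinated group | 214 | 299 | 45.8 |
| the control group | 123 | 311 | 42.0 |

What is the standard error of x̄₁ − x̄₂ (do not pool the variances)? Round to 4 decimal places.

SE₁ = s₁/√n₁ = 45.8/√214 = 3.1308; SE₂ = 42.0/√123 = 3.7870.
Independent samples, unequal variances: SE_diff = √(SE₁² + SE₂²) = √(9.80190864 + 14.341369) = 4.9136.

4.9136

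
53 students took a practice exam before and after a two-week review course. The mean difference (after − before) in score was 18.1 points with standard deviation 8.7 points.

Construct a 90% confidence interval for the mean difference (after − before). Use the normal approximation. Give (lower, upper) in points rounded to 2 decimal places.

This is a matched-pairs design, so SE = s_d/√n = 8.7/√53 = 1.1950.
Margin = 1.645 × 1.1950 = 1.9658; the interval is 18.1 ± 1.9658 = (16.13, 20.07).

(16.13, 20.07)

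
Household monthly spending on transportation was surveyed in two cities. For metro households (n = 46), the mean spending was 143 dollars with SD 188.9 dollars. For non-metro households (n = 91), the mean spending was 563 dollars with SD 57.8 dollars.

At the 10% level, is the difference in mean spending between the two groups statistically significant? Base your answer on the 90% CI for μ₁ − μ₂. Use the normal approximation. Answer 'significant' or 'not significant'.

Standard errors of each mean: 188.9/√46 = 27.8518 and 57.8/√91 = 6.0591.
SE(x̄₁ − x̄₂) = √(27.8518² + 6.0591²) = 28.5033 for independent samples with unequal variances.
With z* = 1.645, the margin is 1.645 × 28.5033 = 46.8879.
x̄₁ − x̄₂ = 143 − 563 = -420.0000; the interval is -420.0000 ± 46.8879 = (-466.8879, -373.1121).
The interval (-466.8879, -373.1121) does not contain 0, so the difference is significant.

significant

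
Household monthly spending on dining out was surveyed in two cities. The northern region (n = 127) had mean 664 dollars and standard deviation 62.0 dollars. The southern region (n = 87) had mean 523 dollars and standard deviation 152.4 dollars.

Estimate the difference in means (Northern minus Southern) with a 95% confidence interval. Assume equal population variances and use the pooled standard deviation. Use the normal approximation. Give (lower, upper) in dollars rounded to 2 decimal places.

(111.49, 170.51)

Pooled variance s_p² = [126·62.0² + 86·152.4²] / (127+87−2) = 11706.4121, so s_p = 108.1962.
SE_diff = s_p·√(1/n₁ + 1/n₂) = 108.1962·√(1/127 + 1/87) = 15.0577.
z* = 1.960; margin = 1.960 × 15.0577 = 29.5131.
Difference = 664 − 523 = 141.0000.
141.0000 ± 29.5131 → (111.49, 170.51).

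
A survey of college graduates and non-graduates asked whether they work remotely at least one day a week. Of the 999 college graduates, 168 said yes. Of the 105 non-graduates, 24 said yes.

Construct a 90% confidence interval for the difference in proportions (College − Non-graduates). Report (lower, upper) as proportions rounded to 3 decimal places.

Sample proportions: 168/999 = 0.1682, 24/105 = 0.2286.
Each SE is √(p̂(1−p̂)/n): √(0.1682·0.8318/999) = 0.01183 and √(0.2286·0.7714/105) = 0.04098.
SE(p̂₁ − p̂₂) = √(SE₁² + SE₂²) = √(0.0001399489 + 0.0016793604) = 0.04265, since the two samples are independent.
At 90% confidence z* = 1.645; margin = 1.645 × 0.04265 = 0.07016.
The difference is 0.1682 − 0.2286 = -0.0604, so the interval is -0.0604 ± 0.07016 = (-0.131, 0.010).

(-0.131, 0.010)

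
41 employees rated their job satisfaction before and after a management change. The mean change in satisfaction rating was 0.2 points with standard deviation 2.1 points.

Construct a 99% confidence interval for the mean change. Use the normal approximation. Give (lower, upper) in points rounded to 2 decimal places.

This is a matched-pairs design, so SE = s_d/√n = 2.1/√41 = 0.3280.
Margin = 2.576 × 0.3280 = 0.8449; the interval is 0.2 ± 0.8449 = (-0.64, 1.04).

(-0.64, 1.04)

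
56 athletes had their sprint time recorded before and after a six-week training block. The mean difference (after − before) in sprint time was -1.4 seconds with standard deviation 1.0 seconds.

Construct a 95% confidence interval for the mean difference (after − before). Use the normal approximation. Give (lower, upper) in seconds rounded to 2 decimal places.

(-1.66, -1.14)

This is a matched-pairs design, so SE = s_d/√n = 1.0/√56 = 0.1336.
Margin = 1.960 × 0.1336 = 0.2619; the interval is -1.4 ± 0.2619 = (-1.66, -1.14).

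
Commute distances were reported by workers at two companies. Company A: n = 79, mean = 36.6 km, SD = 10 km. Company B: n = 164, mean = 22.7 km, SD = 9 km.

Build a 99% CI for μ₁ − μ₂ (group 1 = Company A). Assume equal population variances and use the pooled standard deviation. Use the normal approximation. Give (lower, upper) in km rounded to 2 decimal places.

Pooled variance s_p² = [78·10² + 163·9²] / (79+164−2) = 87.1494, so s_p = 9.3354.
SE_diff = s_p·√(1/n₁ + 1/n₂) = 9.3354·√(1/79 + 1/164) = 1.2785.
z* = 2.576; margin = 2.576 × 1.2785 = 3.2934.
Difference = 36.6 − 22.7 = 13.9000.
13.9000 ± 3.2934 → (10.61, 17.19).

(10.61, 17.19)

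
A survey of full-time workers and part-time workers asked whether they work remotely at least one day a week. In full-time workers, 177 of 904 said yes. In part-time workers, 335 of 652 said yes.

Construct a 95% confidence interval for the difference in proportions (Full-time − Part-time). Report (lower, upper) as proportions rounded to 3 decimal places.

Sample proportions: 177/904 = 0.1958, 335/652 = 0.5138.
Each SE is √(p̂(1−p̂)/n): √(0.1958·0.8042/904) = 0.01320 and √(0.5138·0.4862/652) = 0.01957.
SE(p̂₁ − p̂₂) = √(SE₁² + SE₂²) = √(0.00017424 + 0.0003829849) = 0.02361, since the two samples are independent.
At 95% confidence z* = 1.960; margin = 1.960 × 0.02361 = 0.04628.
The difference is 0.1958 − 0.5138 = -0.3180, so the interval is -0.3180 ± 0.04628 = (-0.364, -0.272).

(-0.364, -0.272)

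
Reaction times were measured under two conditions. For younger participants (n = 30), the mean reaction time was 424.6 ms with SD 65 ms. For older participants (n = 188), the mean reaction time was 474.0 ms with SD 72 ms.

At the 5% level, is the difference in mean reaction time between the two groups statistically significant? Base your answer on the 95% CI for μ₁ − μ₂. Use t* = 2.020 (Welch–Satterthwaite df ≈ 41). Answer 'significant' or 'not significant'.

significant

SE₁ = s₁/√n₁ = 65/√30 = 11.8673; SE₂ = 72/√188 = 5.2511.
Independent samples, unequal variances: SE_diff = √(SE₁² + SE₂²) = √(140.83280929 + 27.57405121) = 12.9772.
t* = 2.020, so margin of error = 2.020 × 12.9772 = 26.2139.
Difference in means = 424.6 − 474.0 = -49.4000.
-49.4000 ± 26.2139 → (-75.6139, -23.1861).
The interval (-75.6139, -23.1861) does not contain 0, so the difference is significant.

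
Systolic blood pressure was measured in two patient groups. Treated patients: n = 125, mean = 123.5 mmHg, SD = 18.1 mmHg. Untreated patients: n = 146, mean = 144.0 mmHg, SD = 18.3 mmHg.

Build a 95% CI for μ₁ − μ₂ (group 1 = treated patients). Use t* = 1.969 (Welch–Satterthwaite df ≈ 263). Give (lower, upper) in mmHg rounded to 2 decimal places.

(-24.87, -16.13)

Per-group SEs: s₁/√n₁ = 18.1/√125 = 1.6189, s₂/√n₂ = 18.3/√146 = 1.5145.
Unpooled SE of the difference: √(2.62083721 + 2.29371025) = 2.2169.
Margin of error = t* · SE = 1.969 × 2.2169 = 4.3651.
x̄₁ − x̄₂ = 123.5 − 144.0 = -20.5000.
CI: -20.5000 ± 4.3651 = (-24.87, -16.13).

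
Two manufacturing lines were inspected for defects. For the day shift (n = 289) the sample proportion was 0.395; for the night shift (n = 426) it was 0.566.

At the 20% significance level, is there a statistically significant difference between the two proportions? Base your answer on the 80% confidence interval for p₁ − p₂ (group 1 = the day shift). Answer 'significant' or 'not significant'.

SE₁ = √(p̂₁(1−p̂₁)/n₁) = √(0.3950·0.6050/289) = 0.02876; SE₂ = √(0.5660·0.4340/426) = 0.02401.
Independent samples: SE of the difference = √(SE₁² + SE₂²) = √(0.0008271376 + 0.0005764801) = 0.03746.
z* for 80% confidence is 1.282, so the margin of error is 1.282 × 0.03746 = 0.04802.
Point estimate p̂₁ − p̂₂ = 0.3950 − 0.5660 = -0.1710.
-0.1710 ± 0.04802 → (-0.21902, -0.12298).
The interval (-0.21902, -0.12298) does not contain 0, so the difference is significant.

significant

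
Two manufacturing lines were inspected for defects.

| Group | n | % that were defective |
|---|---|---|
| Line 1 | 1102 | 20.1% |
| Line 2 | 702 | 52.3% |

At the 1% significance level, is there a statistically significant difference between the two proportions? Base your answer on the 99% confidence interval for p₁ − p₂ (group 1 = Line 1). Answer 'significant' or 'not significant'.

significant

SE₁ = √(p̂₁(1−p̂₁)/n₁) = √(0.2010·0.7990/1102) = 0.01207; SE₂ = √(0.5230·0.4770/702) = 0.01885.
Independent samples: SE of the difference = √(SE₁² + SE₂²) = √(0.0001456849 + 0.0003553225) = 0.02238.
z* for 99% confidence is 2.576, so the margin of error is 2.576 × 0.02238 = 0.05765.
Point estimate p̂₁ − p̂₂ = 0.2010 − 0.5230 = -0.3220.
-0.3220 ± 0.05765 → (-0.37965, -0.26435).
The interval (-0.37965, -0.26435) does not contain 0, so the difference is significant.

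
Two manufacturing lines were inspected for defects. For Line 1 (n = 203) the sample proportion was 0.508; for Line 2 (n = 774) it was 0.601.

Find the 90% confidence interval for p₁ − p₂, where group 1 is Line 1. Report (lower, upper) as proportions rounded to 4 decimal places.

Each SE is √(p̂(1−p̂)/n): √(0.5080·0.4920/203) = 0.03509 and √(0.6010·0.3990/774) = 0.01760.
SE(p̂₁ − p̂₂) = √(SE₁² + SE₂²) = √(0.0012313081 + 0.00030976) = 0.03926, since the two samples are independent.
At 90% confidence z* = 1.645; margin = 1.645 × 0.03926 = 0.06458.
The difference is 0.5080 − 0.6010 = -0.0930, so the interval is -0.0930 ± 0.06458 = (-0.1576, -0.0284).

(-0.1576, -0.0284)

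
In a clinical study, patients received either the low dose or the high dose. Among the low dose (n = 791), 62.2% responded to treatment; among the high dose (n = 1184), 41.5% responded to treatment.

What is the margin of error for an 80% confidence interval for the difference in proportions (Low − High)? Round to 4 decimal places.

0.0287

The two standard errors are √(0.6220×0.3780/791) = 0.01724 and √(0.4150×0.5850/1184) = 0.01432.
Because the samples are independent, SE_diff = √(0.01724² + 0.01432²) = 0.02241.
Using z* = 1.282 for 80%, ME = 1.282 × 0.02241 = 0.02873.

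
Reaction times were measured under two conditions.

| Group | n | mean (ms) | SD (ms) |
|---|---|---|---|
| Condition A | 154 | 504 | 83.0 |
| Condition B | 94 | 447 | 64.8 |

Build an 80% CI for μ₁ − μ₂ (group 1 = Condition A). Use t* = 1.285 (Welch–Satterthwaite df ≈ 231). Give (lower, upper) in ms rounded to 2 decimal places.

(44.85, 69.15)

Per-group SEs: s₁/√n₁ = 83.0/√154 = 6.6883, s₂/√n₂ = 64.8/√94 = 6.6836.
Unpooled SE of the difference: √(44.73335689 + 44.67050896) = 9.4554.
Margin of error = t* · SE = 1.285 × 9.4554 = 12.1502.
x̄₁ − x̄₂ = 504 − 447 = 57.0000.
CI: 57.0000 ± 12.1502 = (44.85, 69.15).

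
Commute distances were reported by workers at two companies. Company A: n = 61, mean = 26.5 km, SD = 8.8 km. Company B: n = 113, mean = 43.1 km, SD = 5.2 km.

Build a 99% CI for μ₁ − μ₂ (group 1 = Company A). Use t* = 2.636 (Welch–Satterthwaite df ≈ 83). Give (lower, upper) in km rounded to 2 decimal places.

(-19.84, -13.36)

SE₁ = s₁/√n₁ = 8.8/√61 = 1.1267; SE₂ = 5.2/√113 = 0.4892.
Independent samples, unequal variances: SE_diff = √(SE₁² + SE₂²) = √(1.26945289 + 0.23931664) = 1.2283.
t* = 2.636, so margin of error = 2.636 × 1.2283 = 3.2378.
Difference in means = 26.5 − 43.1 = -16.6000.
-16.6000 ± 3.2378 → (-19.84, -13.36).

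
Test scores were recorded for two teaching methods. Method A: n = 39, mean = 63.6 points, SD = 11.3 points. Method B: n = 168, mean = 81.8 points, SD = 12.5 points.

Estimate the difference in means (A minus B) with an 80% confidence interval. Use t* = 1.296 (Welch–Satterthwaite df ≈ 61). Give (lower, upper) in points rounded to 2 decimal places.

Standard errors of each mean: 11.3/√39 = 1.8094 and 12.5/√168 = 0.9644.
SE(x̄₁ − x̄₂) = √(1.8094² + 0.9644²) = 2.0504 for independent samples with unequal variances.
With t* = 1.296, the margin is 1.296 × 2.0504 = 2.6573.
x̄₁ − x̄₂ = 63.6 − 81.8 = -18.2000; the interval is -18.2000 ± 2.6573 = (-20.86, -15.54).

(-20.86, -15.54)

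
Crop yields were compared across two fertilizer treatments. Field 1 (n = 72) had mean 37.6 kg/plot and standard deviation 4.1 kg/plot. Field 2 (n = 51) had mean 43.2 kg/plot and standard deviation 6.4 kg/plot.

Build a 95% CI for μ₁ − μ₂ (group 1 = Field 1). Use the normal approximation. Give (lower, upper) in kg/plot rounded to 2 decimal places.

(-7.60, -3.60)

Per-group SEs: s₁/√n₁ = 4.1/√72 = 0.4832, s₂/√n₂ = 6.4/√51 = 0.8962.
Unpooled SE of the difference: √(0.23348224 + 0.80317444) = 1.0182.
Margin of error = z* · SE = 1.960 × 1.0182 = 1.9957.
x̄₁ − x̄₂ = 37.6 − 43.2 = -5.6000.
CI: -5.6000 ± 1.9957 = (-7.60, -3.60).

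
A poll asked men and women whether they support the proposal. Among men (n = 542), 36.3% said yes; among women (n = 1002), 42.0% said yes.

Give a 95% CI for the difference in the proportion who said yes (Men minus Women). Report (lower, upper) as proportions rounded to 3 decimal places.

(-0.108, -0.006)

The two standard errors are √(0.3630×0.6370/542) = 0.02065 and √(0.4200×0.5800/1002) = 0.01559.
Because the samples are independent, SE_diff = √(0.02065² + 0.01559²) = 0.02587.
Using z* = 1.960 for 95%, ME = 1.960 × 0.02587 = 0.05071.
p̂₁ − p̂₂ = -0.0570; interval -0.0570 ± 0.05071 gives (-0.108, -0.006).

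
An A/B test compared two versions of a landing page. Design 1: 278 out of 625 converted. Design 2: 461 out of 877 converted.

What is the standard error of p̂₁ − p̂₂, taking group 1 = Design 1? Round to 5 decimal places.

p̂₁ = 278/625 = 0.4448 and p̂₂ = 461/877 = 0.5257.
SE₁ = √(p̂₁(1−p̂₁)/n₁) = √(0.4448·0.5552/625) = 0.01988; SE₂ = √(0.5257·0.4743/877) = 0.01686.
Independent samples: SE of the difference = √(SE₁² + SE₂²) = √(0.0003952144 + 0.0002842596) = 0.02607.

0.02607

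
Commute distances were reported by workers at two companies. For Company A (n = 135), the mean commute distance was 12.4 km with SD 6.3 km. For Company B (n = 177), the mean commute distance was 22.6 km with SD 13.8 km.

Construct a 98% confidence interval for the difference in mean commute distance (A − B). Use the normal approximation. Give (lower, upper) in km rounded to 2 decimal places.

(-12.92, -7.48)

SE₁ = s₁/√n₁ = 6.3/√135 = 0.5422; SE₂ = 13.8/√177 = 1.0373.
Independent samples, unequal variances: SE_diff = √(SE₁² + SE₂²) = √(0.29398084 + 1.07599129) = 1.1705.
z* = 2.326, so margin of error = 2.326 × 1.1705 = 2.7226.
Difference in means = 12.4 − 22.6 = -10.2000.
-10.2000 ± 2.7226 → (-12.92, -7.48).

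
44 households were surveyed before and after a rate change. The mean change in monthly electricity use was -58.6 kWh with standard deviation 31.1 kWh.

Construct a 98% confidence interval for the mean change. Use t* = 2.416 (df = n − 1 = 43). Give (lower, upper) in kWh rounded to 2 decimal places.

Paired design: SE = s_d/√n = 31.1/√44 = 4.6885.
t* = 2.416; margin of error = 2.416 × 4.6885 = 11.3274.
-58.6 ± 11.3274 → (-69.93, -47.27).

(-69.93, -47.27)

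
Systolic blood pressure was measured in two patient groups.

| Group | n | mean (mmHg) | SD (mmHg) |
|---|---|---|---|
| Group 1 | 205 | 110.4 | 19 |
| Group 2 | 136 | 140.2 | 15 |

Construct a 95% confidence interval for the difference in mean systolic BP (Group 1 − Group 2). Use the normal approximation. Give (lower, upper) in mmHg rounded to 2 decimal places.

SE₁ = s₁/√n₁ = 19/√205 = 1.3270; SE₂ = 15/√136 = 1.2862.
Independent samples, unequal variances: SE_diff = √(SE₁² + SE₂²) = √(1.760929 + 1.65431044) = 1.8480.
z* = 1.960, so margin of error = 1.960 × 1.8480 = 3.6221.
Difference in means = 110.4 − 140.2 = -29.8000.
-29.8000 ± 3.6221 → (-33.42, -26.18).

(-33.42, -26.18)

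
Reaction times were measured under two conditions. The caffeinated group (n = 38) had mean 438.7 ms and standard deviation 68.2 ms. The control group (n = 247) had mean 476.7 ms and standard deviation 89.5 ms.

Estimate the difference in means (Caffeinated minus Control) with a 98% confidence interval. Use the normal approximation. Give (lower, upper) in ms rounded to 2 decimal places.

SE₁ = s₁/√n₁ = 68.2/√38 = 11.0635; SE₂ = 89.5/√247 = 5.6947.
Independent samples, unequal variances: SE_diff = √(SE₁² + SE₂²) = √(122.40103225 + 32.42960809) = 12.4431.
z* = 2.326, so margin of error = 2.326 × 12.4431 = 28.9427.
Difference in means = 438.7 − 476.7 = -38.0000.
-38.0000 ± 28.9427 → (-66.94, -9.06).

(-66.94, -9.06)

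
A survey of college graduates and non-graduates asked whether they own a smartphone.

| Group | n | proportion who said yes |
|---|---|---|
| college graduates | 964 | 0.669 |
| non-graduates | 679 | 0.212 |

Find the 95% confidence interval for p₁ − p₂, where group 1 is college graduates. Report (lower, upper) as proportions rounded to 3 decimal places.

(0.414, 0.500)

SE₁ = √(p̂₁(1−p̂₁)/n₁) = √(0.6690·0.3310/964) = 0.01516; SE₂ = √(0.2120·0.7880/679) = 0.01569.
Independent samples: SE of the difference = √(SE₁² + SE₂²) = √(0.0002298256 + 0.0002461761) = 0.02182.
z* for 95% confidence is 1.960, so the margin of error is 1.960 × 0.02182 = 0.04277.
Point estimate p̂₁ − p̂₂ = 0.6690 − 0.2120 = 0.4570.
0.4570 ± 0.04277 → (0.414, 0.500).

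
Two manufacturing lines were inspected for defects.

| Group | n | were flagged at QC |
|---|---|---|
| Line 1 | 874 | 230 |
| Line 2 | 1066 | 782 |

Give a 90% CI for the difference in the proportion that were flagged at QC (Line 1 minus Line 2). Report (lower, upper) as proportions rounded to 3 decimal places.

(-0.504, -0.437)

Sample proportions: 230/874 = 0.2632, 782/1066 = 0.7336.
Each SE is √(p̂(1−p̂)/n): √(0.2632·0.7368/874) = 0.01490 and √(0.7336·0.2664/1066) = 0.01354.
SE(p̂₁ − p̂₂) = √(SE₁² + SE₂²) = √(0.00022201 + 0.0001833316) = 0.02013, since the two samples are independent.
At 90% confidence z* = 1.645; margin = 1.645 × 0.02013 = 0.03311.
The difference is 0.2632 − 0.7336 = -0.4704, so the interval is -0.4704 ± 0.03311 = (-0.504, -0.437).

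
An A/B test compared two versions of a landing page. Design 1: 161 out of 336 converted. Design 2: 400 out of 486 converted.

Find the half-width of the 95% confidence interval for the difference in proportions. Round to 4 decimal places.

First, p̂₁ = 161/336 = 0.4792; p̂₂ = 400/486 = 0.8230.
The two standard errors are √(0.4792×0.5208/336) = 0.02725 and √(0.8230×0.1770/486) = 0.01731.
Because the samples are independent, SE_diff = √(0.02725² + 0.01731²) = 0.03228.
Using z* = 1.960 for 95%, ME = 1.960 × 0.03228 = 0.06327.

0.0633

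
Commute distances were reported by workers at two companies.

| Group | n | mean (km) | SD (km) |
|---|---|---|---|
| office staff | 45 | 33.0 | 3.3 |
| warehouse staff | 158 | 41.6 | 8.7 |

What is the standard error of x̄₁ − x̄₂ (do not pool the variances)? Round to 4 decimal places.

0.8491

Per-group SEs: s₁/√n₁ = 3.3/√45 = 0.4919, s₂/√n₂ = 8.7/√158 = 0.6921.
Unpooled SE of the difference: √(0.24196561 + 0.47900241) = 0.8491.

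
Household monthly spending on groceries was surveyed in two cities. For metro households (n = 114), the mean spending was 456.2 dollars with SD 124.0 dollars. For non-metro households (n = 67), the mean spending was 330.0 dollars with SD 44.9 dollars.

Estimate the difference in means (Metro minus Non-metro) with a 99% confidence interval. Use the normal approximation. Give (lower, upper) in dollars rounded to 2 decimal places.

Standard errors of each mean: 124.0/√114 = 11.6137 and 44.9/√67 = 5.4854.
SE(x̄₁ − x̄₂) = √(11.6137² + 5.4854²) = 12.8440 for independent samples with unequal variances.
With z* = 2.576, the margin is 2.576 × 12.8440 = 33.0861.
x̄₁ − x̄₂ = 456.2 − 330.0 = 126.2000; the interval is 126.2000 ± 33.0861 = (93.11, 159.29).

(93.11, 159.29)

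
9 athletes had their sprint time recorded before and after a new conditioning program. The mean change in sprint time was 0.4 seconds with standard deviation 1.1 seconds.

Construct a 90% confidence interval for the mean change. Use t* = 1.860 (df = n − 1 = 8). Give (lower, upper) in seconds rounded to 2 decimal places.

(-0.28, 1.08)

This is a matched-pairs design, so SE = s_d/√n = 1.1/√9 = 0.3667.
Margin = 1.860 × 0.3667 = 0.6821; the interval is 0.4 ± 0.6821 = (-0.28, 1.08).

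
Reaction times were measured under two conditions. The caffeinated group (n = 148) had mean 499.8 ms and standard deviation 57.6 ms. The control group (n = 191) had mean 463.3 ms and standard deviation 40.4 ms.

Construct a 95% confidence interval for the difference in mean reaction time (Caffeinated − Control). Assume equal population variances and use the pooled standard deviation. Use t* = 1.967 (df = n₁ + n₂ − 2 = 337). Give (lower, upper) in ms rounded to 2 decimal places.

(26.02, 46.98)

s_p = √[((n₁−1)s₁² + (n₂−1)s₂²)/(n₁+n₂−2)] = √[(147·57.6² + 190·40.4²)/337] = 48.6562.
SE = 48.6562·√(1/148 + 1/191) = 5.3283.
With t* = 1.967, margin = 1.967 × 5.3283 = 10.4808.
x̄₁ − x̄₂ = 499.8 − 463.3 = 36.5000; interval 36.5000 ± 10.4808 = (26.02, 46.98).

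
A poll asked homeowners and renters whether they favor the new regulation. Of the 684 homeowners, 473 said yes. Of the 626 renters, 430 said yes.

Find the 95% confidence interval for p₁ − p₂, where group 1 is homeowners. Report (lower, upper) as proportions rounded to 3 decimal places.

p̂₁ = 473/684 = 0.6915 and p̂₂ = 430/626 = 0.6869.
SE₁ = √(p̂₁(1−p̂₁)/n₁) = √(0.6915·0.3085/684) = 0.01766; SE₂ = √(0.6869·0.3131/626) = 0.01854.
Independent samples: SE of the difference = √(SE₁² + SE₂²) = √(0.0003118756 + 0.0003437316) = 0.02560.
z* for 95% confidence is 1.960, so the margin of error is 1.960 × 0.02560 = 0.05018.
Point estimate p̂₁ − p̂₂ = 0.6915 − 0.6869 = 0.0046.
0.0046 ± 0.05018 → (-0.046, 0.055).

(-0.046, 0.055)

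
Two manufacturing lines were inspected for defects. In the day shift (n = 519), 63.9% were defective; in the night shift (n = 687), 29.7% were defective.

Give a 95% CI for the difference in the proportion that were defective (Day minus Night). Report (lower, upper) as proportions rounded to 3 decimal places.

The two standard errors are √(0.6390×0.3610/519) = 0.02108 and √(0.2970×0.7030/687) = 0.01743.
Because the samples are independent, SE_diff = √(0.02108² + 0.01743²) = 0.02735.
Using z* = 1.960 for 95%, ME = 1.960 × 0.02735 = 0.05361.
p̂₁ − p̂₂ = 0.3420; interval 0.3420 ± 0.05361 gives (0.288, 0.396).

(0.288, 0.396)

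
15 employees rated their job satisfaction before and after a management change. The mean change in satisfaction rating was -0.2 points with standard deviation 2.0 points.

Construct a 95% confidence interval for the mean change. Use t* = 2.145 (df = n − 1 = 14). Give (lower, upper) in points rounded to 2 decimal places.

(-1.31, 0.91)

Paired design: SE = s_d/√n = 2.0/√15 = 0.5164.
t* = 2.145; margin of error = 2.145 × 0.5164 = 1.1077.
-0.2 ± 1.1077 → (-1.31, 0.91).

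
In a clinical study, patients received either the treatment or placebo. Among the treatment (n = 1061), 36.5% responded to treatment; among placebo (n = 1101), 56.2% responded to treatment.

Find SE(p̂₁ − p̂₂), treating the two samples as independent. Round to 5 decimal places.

0.02102

Each SE is √(p̂(1−p̂)/n): √(0.3650·0.6350/1061) = 0.01478 and √(0.5620·0.4380/1101) = 0.01495.
SE(p̂₁ − p̂₂) = √(SE₁² + SE₂²) = √(0.0002184484 + 0.0002235025) = 0.02102, since the two samples are independent.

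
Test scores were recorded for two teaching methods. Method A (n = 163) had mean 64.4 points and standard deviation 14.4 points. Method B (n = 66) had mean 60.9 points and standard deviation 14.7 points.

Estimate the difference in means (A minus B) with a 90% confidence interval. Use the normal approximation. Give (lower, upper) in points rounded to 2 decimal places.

(-0.01, 7.01)

Per-group SEs: s₁/√n₁ = 14.4/√163 = 1.1279, s₂/√n₂ = 14.7/√66 = 1.8094.
Unpooled SE of the difference: √(1.27215841 + 3.27392836) = 2.1322.
Margin of error = z* · SE = 1.645 × 2.1322 = 3.5075.
x̄₁ − x̄₂ = 64.4 − 60.9 = 3.5000.
CI: 3.5000 ± 3.5075 = (-0.01, 7.01).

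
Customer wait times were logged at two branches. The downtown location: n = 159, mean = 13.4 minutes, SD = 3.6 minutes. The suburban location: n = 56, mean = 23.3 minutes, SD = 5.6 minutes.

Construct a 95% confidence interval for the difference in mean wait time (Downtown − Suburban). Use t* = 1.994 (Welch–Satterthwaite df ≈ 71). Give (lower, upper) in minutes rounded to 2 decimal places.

Per-group SEs: s₁/√n₁ = 3.6/√159 = 0.2855, s₂/√n₂ = 5.6/√56 = 0.7483.
Unpooled SE of the difference: √(0.08151025 + 0.55995289) = 0.8009.
Margin of error = t* · SE = 1.994 × 0.8009 = 1.5970.
x̄₁ − x̄₂ = 13.4 − 23.3 = -9.9000.
CI: -9.9000 ± 1.5970 = (-11.50, -8.30).

(-11.50, -8.30)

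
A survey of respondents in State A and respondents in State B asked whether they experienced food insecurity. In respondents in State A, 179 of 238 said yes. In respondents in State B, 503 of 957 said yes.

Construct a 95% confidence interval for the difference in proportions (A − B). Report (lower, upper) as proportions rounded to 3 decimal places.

(0.163, 0.290)

p̂₁ = 179/238 = 0.7521 and p̂₂ = 503/957 = 0.5256.
SE₁ = √(p̂₁(1−p̂₁)/n₁) = √(0.7521·0.2479/238) = 0.02799; SE₂ = √(0.5256·0.4744/957) = 0.01614.
Independent samples: SE of the difference = √(SE₁² + SE₂²) = √(0.0007834401 + 0.0002604996) = 0.03231.
z* for 95% confidence is 1.960, so the margin of error is 1.960 × 0.03231 = 0.06333.
Point estimate p̂₁ − p̂₂ = 0.7521 − 0.5256 = 0.2265.
0.2265 ± 0.06333 → (0.163, 0.290).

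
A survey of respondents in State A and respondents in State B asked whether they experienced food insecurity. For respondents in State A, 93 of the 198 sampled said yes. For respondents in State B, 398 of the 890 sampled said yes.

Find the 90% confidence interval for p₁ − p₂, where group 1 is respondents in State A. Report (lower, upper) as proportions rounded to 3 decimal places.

(-0.042, 0.087)

p̂₁ = 93/198 = 0.4697 and p̂₂ = 398/890 = 0.4472.
SE₁ = √(p̂₁(1−p̂₁)/n₁) = √(0.4697·0.5303/198) = 0.03547; SE₂ = √(0.4472·0.5528/890) = 0.01667.
Independent samples: SE of the difference = √(SE₁² + SE₂²) = √(0.0012581209 + 0.0002778889) = 0.03919.
z* for 90% confidence is 1.645, so the margin of error is 1.645 × 0.03919 = 0.06447.
Point estimate p̂₁ − p̂₂ = 0.4697 − 0.4472 = 0.0225.
0.0225 ± 0.06447 → (-0.042, 0.087).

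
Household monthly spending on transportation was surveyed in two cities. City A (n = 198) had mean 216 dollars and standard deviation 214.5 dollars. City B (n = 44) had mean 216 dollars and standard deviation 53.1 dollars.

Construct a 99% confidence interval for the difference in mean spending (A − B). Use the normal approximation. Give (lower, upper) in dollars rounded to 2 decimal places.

(-44.35, 44.35)

Per-group SEs: s₁/√n₁ = 214.5/√198 = 15.2439, s₂/√n₂ = 53.1/√44 = 8.0051.
Unpooled SE of the difference: √(232.37648721 + 64.08162601) = 17.2180.
Margin of error = z* · SE = 2.576 × 17.2180 = 44.3536.
x̄₁ − x̄₂ = 216 − 216 = 0.0000.
CI: 0.0000 ± 44.3536 = (-44.35, 44.35).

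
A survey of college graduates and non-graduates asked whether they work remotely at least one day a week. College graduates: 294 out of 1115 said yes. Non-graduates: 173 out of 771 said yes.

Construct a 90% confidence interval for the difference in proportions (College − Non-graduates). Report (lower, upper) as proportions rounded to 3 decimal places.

First, p̂₁ = 294/1115 = 0.2637; p̂₂ = 173/771 = 0.2244.
The two standard errors are √(0.2637×0.7363/1115) = 0.01320 and √(0.2244×0.7756/771) = 0.01502.
Because the samples are independent, SE_diff = √(0.01320² + 0.01502²) = 0.02000.
Using z* = 1.645 for 90%, ME = 1.645 × 0.02000 = 0.03290.
p̂₁ − p̂₂ = 0.0393; interval 0.0393 ± 0.03290 gives (0.006, 0.072).

(0.006, 0.072)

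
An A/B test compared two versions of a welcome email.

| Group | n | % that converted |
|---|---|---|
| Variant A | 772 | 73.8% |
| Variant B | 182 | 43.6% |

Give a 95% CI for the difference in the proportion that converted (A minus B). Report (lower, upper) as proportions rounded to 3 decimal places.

(0.224, 0.380)

The two standard errors are √(0.7380×0.2620/772) = 0.01583 and √(0.4360×0.5640/182) = 0.03676.
Because the samples are independent, SE_diff = √(0.01583² + 0.03676²) = 0.04002.
Using z* = 1.960 for 95%, ME = 1.960 × 0.04002 = 0.07844.
p̂₁ − p̂₂ = 0.3020; interval 0.3020 ± 0.07844 gives (0.224, 0.380).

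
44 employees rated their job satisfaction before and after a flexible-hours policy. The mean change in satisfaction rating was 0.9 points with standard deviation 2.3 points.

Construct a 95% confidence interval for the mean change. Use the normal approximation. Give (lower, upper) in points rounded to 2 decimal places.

(0.22, 1.58)

This is a matched-pairs design, so SE = s_d/√n = 2.3/√44 = 0.3467.
Margin = 1.960 × 0.3467 = 0.6795; the interval is 0.9 ± 0.6795 = (0.22, 1.58).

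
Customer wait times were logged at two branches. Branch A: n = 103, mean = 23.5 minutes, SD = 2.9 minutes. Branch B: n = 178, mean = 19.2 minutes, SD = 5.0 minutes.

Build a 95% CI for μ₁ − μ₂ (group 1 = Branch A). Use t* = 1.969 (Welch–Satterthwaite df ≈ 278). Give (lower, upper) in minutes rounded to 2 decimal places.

Standard errors of each mean: 2.9/√103 = 0.2857 and 5.0/√178 = 0.3748.
SE(x̄₁ − x̄₂) = √(0.2857² + 0.3748²) = 0.4713 for independent samples with unequal variances.
With t* = 1.969, the margin is 1.969 × 0.4713 = 0.9280.
x̄₁ − x̄₂ = 23.5 − 19.2 = 4.3000; the interval is 4.3000 ± 0.9280 = (3.37, 5.23).

(3.37, 5.23)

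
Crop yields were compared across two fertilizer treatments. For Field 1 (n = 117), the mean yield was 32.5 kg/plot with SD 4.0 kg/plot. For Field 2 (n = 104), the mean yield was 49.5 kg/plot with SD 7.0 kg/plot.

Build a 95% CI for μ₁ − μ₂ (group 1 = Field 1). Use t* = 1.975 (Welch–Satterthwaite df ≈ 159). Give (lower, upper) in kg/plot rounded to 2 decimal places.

(-18.54, -15.46)

Per-group SEs: s₁/√n₁ = 4.0/√117 = 0.3698, s₂/√n₂ = 7.0/√104 = 0.6864.
Unpooled SE of the difference: √(0.13675204 + 0.47114496) = 0.7797.
Margin of error = t* · SE = 1.975 × 0.7797 = 1.5399.
x̄₁ − x̄₂ = 32.5 − 49.5 = -17.0000.
CI: -17.0000 ± 1.5399 = (-18.54, -15.46).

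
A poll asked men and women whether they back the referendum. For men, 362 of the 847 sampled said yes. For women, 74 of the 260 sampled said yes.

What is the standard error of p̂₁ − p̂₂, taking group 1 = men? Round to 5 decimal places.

p̂₁ = 362/847 = 0.4274 and p̂₂ = 74/260 = 0.2846.
SE₁ = √(p̂₁(1−p̂₁)/n₁) = √(0.4274·0.5726/847) = 0.01700; SE₂ = √(0.2846·0.7154/260) = 0.02798.
Independent samples: SE of the difference = √(SE₁² + SE₂²) = √(0.000289 + 0.0007828804) = 0.03274.

0.03274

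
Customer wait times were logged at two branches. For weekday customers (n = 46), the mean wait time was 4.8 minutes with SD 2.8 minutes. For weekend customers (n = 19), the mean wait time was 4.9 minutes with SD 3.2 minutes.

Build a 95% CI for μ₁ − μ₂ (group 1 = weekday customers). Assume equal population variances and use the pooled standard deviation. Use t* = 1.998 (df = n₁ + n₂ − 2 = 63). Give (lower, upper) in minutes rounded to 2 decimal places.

s_p = √[((n₁−1)s₁² + (n₂−1)s₂²)/(n₁+n₂−2)] = √[(45·2.8² + 18·3.2²)/63] = 2.9199.
SE = 2.9199·√(1/46 + 1/19) = 0.7963.
With t* = 1.998, margin = 1.998 × 0.7963 = 1.5910.
x̄₁ − x̄₂ = 4.8 − 4.9 = -0.1000; interval -0.1000 ± 1.5910 = (-1.69, 1.49).

(-1.69, 1.49)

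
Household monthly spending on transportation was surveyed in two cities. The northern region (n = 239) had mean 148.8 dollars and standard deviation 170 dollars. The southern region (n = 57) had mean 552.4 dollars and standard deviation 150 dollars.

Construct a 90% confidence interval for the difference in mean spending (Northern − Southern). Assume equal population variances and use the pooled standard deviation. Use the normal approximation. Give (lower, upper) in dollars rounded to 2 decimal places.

(-443.94, -363.26)

s_p = √[((n₁−1)s₁² + (n₂−1)s₂²)/(n₁+n₂−2)] = √[(238·170² + 56·150²)/294] = 166.3759.
SE = 166.3759·√(1/239 + 1/57) = 24.5245.
With z* = 1.645, margin = 1.645 × 24.5245 = 40.3428.
x̄₁ − x̄₂ = 148.8 − 552.4 = -403.6000; interval -403.6000 ± 40.3428 = (-443.94, -363.26).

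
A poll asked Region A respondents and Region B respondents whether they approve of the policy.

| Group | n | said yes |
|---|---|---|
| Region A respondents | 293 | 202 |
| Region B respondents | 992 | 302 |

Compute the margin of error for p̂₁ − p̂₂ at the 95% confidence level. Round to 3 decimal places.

p̂₁ = 202/293 = 0.6894 and p̂₂ = 302/992 = 0.3044.
SE₁ = √(p̂₁(1−p̂₁)/n₁) = √(0.6894·0.3106/293) = 0.02703; SE₂ = √(0.3044·0.6956/992) = 0.01461.
Independent samples: SE of the difference = √(SE₁² + SE₂²) = √(0.0007306209 + 0.0002134521) = 0.03073.
z* for 95% confidence is 1.960, so the margin of error is 1.960 × 0.03073 = 0.06023.

0.060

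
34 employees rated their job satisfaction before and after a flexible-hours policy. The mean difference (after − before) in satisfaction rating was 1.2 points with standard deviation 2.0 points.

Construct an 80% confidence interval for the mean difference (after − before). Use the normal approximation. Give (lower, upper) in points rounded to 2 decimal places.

This is a matched-pairs design, so SE = s_d/√n = 2.0/√34 = 0.3430.
Margin = 1.282 × 0.3430 = 0.4397; the interval is 1.2 ± 0.4397 = (0.76, 1.64).

(0.76, 1.64)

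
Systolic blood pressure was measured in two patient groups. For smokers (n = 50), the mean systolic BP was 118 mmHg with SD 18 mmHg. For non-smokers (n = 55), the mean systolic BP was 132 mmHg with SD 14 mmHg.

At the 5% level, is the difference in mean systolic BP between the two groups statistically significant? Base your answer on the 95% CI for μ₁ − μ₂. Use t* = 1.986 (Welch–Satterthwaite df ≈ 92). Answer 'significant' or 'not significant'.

Per-group SEs: s₁/√n₁ = 18/√50 = 2.5456, s₂/√n₂ = 14/√55 = 1.8878.
Unpooled SE of the difference: √(6.48007936 + 3.56378884) = 3.1692.
Margin of error = t* · SE = 1.986 × 3.1692 = 6.2940.
x̄₁ − x̄₂ = 118 − 132 = -14.0000.
CI: -14.0000 ± 6.2940 = (-20.2940, -7.7060).
The interval (-20.2940, -7.7060) does not contain 0, so the difference is significant.

significant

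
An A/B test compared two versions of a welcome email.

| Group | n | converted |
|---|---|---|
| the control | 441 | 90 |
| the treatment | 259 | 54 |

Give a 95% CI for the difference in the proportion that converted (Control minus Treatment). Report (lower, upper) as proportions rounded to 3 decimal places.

(-0.067, 0.058)

Sample proportions: 90/441 = 0.2041, 54/259 = 0.2085.
Each SE is √(p̂(1−p̂)/n): √(0.2041·0.7959/441) = 0.01919 and √(0.2085·0.7915/259) = 0.02524.
SE(p̂₁ − p̂₂) = √(SE₁² + SE₂²) = √(0.0003682561 + 0.0006370576) = 0.03171, since the two samples are independent.
At 95% confidence z* = 1.960; margin = 1.960 × 0.03171 = 0.06215.
The difference is 0.2041 − 0.2085 = -0.0044, so the interval is -0.0044 ± 0.06215 = (-0.067, 0.058).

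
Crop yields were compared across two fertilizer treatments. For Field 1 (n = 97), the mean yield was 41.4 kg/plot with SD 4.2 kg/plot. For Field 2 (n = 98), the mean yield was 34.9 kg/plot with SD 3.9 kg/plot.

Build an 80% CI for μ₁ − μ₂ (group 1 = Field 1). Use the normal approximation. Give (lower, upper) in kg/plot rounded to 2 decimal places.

(5.76, 7.24)

Per-group SEs: s₁/√n₁ = 4.2/√97 = 0.4264, s₂/√n₂ = 3.9/√98 = 0.3940.
Unpooled SE of the difference: √(0.18181696 + 0.155236) = 0.5806.
Margin of error = z* · SE = 1.282 × 0.5806 = 0.7443.
x̄₁ − x̄₂ = 41.4 − 34.9 = 6.5000.
CI: 6.5000 ± 0.7443 = (5.76, 7.24).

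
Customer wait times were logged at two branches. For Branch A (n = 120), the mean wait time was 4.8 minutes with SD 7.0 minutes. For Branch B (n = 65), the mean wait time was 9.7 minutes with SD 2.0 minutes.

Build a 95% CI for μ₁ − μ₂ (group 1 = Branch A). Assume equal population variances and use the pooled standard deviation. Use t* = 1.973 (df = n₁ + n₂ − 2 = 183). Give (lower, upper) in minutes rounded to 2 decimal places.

(-6.65, -3.15)

s_p = √[((n₁−1)s₁² + (n₂−1)s₂²)/(n₁+n₂−2)] = √[(119·7.0² + 64·2.0²)/183] = 5.7673.
SE = 5.7673·√(1/120 + 1/65) = 0.8882.
With t* = 1.973, margin = 1.973 × 0.8882 = 1.7524.
x̄₁ − x̄₂ = 4.8 − 9.7 = -4.9000; interval -4.9000 ± 1.7524 = (-6.65, -3.15).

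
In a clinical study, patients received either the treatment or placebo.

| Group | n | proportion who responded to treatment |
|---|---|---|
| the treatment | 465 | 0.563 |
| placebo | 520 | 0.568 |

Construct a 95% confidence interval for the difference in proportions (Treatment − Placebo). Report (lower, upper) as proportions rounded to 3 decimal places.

Each SE is √(p̂(1−p̂)/n): √(0.5630·0.4370/465) = 0.02300 and √(0.5680·0.4320/520) = 0.02172.
SE(p̂₁ − p̂₂) = √(SE₁² + SE₂²) = √(0.000529 + 0.0004717584) = 0.03163, since the two samples are independent.
At 95% confidence z* = 1.960; margin = 1.960 × 0.03163 = 0.06199.
The difference is 0.5630 − 0.5680 = -0.0050, so the interval is -0.0050 ± 0.06199 = (-0.067, 0.057).

(-0.067, 0.057)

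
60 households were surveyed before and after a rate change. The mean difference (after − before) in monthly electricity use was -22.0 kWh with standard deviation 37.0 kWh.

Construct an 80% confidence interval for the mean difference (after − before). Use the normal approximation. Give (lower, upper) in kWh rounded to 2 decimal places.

(-28.12, -15.88)

This is a matched-pairs design, so SE = s_d/√n = 37.0/√60 = 4.7767.
Margin = 1.282 × 4.7767 = 6.1237; the interval is -22.0 ± 6.1237 = (-28.12, -15.88).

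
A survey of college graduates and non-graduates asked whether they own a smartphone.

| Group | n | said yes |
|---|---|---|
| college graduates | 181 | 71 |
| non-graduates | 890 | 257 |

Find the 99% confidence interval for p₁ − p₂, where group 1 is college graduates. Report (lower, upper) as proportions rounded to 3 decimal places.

(0.002, 0.205)

First, p̂₁ = 71/181 = 0.3923; p̂₂ = 257/890 = 0.2888.
The two standard errors are √(0.3923×0.6077/181) = 0.03629 and √(0.2888×0.7112/890) = 0.01519.
Because the samples are independent, SE_diff = √(0.03629² + 0.01519²) = 0.03934.
Using z* = 2.576 for 99%, ME = 2.576 × 0.03934 = 0.10134.
p̂₁ − p̂₂ = 0.1035; interval 0.1035 ± 0.10134 gives (0.002, 0.205).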